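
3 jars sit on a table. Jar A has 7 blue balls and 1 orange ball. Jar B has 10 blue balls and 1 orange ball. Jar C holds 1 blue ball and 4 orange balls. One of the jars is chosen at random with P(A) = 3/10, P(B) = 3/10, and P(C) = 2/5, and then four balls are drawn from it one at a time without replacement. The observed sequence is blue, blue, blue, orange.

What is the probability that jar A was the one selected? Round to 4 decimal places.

The likelihood of the observed sequence under each hypothesis: P(data | jar A) = (7/8)(6/7)(5/6)(1/5) = 1/8; P(data | jar B) = (10/11)(9/10)(8/9)(1/8) = 1/11; P(data | jar C) = (1/5)(0/4) = 0.
The prior-weighted likelihoods are 3/10 · 1/8 = 3/80, 3/10 · 1/11 = 3/110, 2/5 · 0 = 0; summing to 57/880.
By Bayes' rule, P(jar A | data) = (3/80) / (57/880) = 11/19.

0.5789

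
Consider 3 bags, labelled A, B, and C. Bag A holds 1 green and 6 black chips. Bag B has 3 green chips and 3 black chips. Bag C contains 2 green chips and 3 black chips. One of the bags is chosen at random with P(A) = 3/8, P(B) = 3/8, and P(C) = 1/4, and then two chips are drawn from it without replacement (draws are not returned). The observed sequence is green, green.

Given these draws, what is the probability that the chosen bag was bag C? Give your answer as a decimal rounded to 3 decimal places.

0.250

The likelihood of the observed sequence under each hypothesis: P(data | bag A) = (1/7)(0/6) = 0; P(data | bag B) = (3/6)(2/5) = 1/5; P(data | bag C) = (2/5)(1/4) = 1/10.
Weighting by the prior gives 3/8 · 0 = 0, 3/8 · 1/5 = 3/40, 1/4 · 1/10 = 1/40; these sum to 1/10.
Therefore the posterior P(bag C | data) = (1/40) / (1/10) = 1/4.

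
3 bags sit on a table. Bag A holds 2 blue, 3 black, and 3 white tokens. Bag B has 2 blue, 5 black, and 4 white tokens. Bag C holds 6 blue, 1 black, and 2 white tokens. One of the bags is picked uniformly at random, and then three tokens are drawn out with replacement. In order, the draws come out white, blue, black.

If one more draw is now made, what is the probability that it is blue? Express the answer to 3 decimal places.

0.309

For each hypothesis, P(data | H) works out to: P(data | bag A) = (3/8)(2/8)(3/8) = 0.035156; P(data | bag B) = (4/11)(2/11)(5/11) = 0.030053; P(data | bag C) = (2/9)(6/9)(1/9) = 0.016461.
Weighting by the prior gives 1/3 · 0.035156 = 0.011719, 1/3 · 0.030053 = 0.010018, 1/3 · 0.016461 = 0.005487; with total 0.027223.
Dividing through by the total gives posterior P(bag A | data) = 0.43047, P(bag B | data) = 0.36798, P(bag C | data) = 0.20155.
So P(blue next | data) = Σ P(blue next | H) P(H | data) = (1/4)(0.43047) + (2/11)(0.36798) + (2/3)(0.20155) = 0.30889.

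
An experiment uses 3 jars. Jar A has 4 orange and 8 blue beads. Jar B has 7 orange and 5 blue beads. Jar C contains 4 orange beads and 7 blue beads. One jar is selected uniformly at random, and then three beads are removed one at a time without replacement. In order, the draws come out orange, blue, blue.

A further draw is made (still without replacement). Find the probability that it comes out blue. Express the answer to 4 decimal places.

0.5714

Under each hypothesis, the probability of the observed sequence is: P(data | jar A) = (4/12)(8/11)(7/10) = 28/165; P(data | jar B) = (7/12)(5/11)(4/10) = 7/66; P(data | jar C) = (4/11)(7/10)(6/9) = 28/165.
Weighting by the prior gives 1/3 · 28/165 = 28/495, 1/3 · 7/66 = 7/198, 1/3 · 28/165 = 28/495; with total 49/330.
Normalising, the posterior is P(jar A | data) = 8/21, P(jar B | data) = 5/21, P(jar C | data) = 8/21.
The predictive probability is P(blue next | data) = (2/3)(8/21) + (1/3)(5/21) + (5/8)(8/21) = 4/7.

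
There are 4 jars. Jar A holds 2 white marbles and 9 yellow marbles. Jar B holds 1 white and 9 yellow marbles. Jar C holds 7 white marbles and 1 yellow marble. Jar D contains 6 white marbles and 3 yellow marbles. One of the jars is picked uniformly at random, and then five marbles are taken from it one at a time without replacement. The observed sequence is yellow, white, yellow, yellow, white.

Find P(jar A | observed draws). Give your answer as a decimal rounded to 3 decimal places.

For each hypothesis, P(data | H) works out to: P(data | jar A) = (9/11)(2/10)(8/9)(7/8)(1/7) = 0.018182; P(data | jar B) = (9/10)(1/9)(8/8)(7/7)(0/6) = 0; P(data | jar C) = (1/8)(7/7)(0/6) = 0; P(data | jar D) = (3/9)(6/8)(2/7)(1/6)(5/5) = 0.011905.
Multiplying each by its prior: 1/4 · 0.018182 = 0.0045455, 1/4 · 0 = 0, 1/4 · 0 = 0, 1/4 · 0.011905 = 0.0029762; with total 0.0075216.
Hence P(jar A | data) = (0.0045455) / (0.0075216) = 0.60432.

0.604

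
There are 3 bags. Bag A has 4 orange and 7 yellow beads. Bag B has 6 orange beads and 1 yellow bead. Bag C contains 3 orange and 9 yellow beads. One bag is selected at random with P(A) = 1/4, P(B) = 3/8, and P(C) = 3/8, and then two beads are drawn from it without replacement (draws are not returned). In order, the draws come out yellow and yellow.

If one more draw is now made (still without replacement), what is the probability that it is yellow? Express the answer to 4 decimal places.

0.6540

Under each hypothesis, the probability of the observed sequence is: P(data | bag A) = (7/11)(6/10) = 21/55; P(data | bag B) = (1/7)(0/6) = 0; P(data | bag C) = (9/12)(8/11) = 6/11.
Multiplying each by its prior: 1/4 · 21/55 = 21/220, 3/8 · 0 = 0, 3/8 · 6/11 = 9/44; these sum to 3/10.
Dividing through by the total gives posterior P(bag A | data) = 7/22, P(bag B | data) = 0, P(bag C | data) = 15/22.
The predictive probability is P(yellow next | data) = (5/9)(7/22) + (7/10)(15/22) = 259/396.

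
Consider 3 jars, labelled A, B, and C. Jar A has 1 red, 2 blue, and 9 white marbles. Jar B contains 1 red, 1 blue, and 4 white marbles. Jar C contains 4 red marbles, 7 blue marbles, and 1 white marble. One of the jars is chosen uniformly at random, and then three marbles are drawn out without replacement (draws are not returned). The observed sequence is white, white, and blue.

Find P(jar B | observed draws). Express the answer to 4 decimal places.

The likelihood of the observed sequence under each hypothesis: P(data | jar A) = (9/12)(8/11)(2/10) = 6/55; P(data | jar B) = (4/6)(3/5)(1/4) = 1/10; P(data | jar C) = (1/12)(0/11) = 0.
The prior-weighted likelihoods are 1/3 · 6/55 = 2/55, 1/3 · 1/10 = 1/30, 1/3 · 0 = 0; with total 23/330.
So P(jar B | data) = (1/30) / (23/330) = 11/23.

0.4783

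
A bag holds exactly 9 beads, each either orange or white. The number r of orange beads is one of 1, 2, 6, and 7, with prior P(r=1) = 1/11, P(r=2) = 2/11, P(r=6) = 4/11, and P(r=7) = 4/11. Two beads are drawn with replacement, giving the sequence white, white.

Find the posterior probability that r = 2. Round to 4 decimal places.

0.4579

The likelihood of the observed sequence under each hypothesis: P(data | r = 1) = (8/9)(8/9) = 64/81; P(data | r = 2) = (7/9)(7/9) = 49/81; P(data | r = 6) = (3/9)(3/9) = 1/9; P(data | r = 7) = (2/9)(2/9) = 4/81.
Weighting by the prior gives 1/11 · 64/81 = 64/891, 2/11 · 49/81 = 98/891, 4/11 · 1/9 = 4/99, 4/11 · 4/81 = 16/891; these sum to 214/891.
Therefore the posterior P(r = 2 | data) = (98/891) / (214/891) = 49/107.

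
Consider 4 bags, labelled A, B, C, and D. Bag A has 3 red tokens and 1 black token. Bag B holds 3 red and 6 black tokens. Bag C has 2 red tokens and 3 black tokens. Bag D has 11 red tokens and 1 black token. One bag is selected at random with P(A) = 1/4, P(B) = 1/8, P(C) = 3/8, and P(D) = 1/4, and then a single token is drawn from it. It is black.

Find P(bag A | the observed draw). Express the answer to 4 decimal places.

0.1596

Under each hypothesis, the probability of this draw is: P(data | bag A) = (1/4) = 1/4; P(data | bag B) = (6/9) = 2/3; P(data | bag C) = (3/5) = 3/5; P(data | bag D) = (1/12) = 1/12.
The prior-weighted likelihoods are 1/4 · 1/4 = 1/16, 1/8 · 2/3 = 1/12, 3/8 · 3/5 = 9/40, 1/4 · 1/12 = 1/48; these sum to 47/120.
So P(bag A | data) = (1/16) / (47/120) = 15/94.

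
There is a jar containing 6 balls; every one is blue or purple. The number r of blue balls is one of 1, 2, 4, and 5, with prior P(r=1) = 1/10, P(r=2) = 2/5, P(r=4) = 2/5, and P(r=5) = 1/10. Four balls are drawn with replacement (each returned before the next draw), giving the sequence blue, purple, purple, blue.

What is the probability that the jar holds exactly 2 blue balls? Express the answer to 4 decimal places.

Under each hypothesis, the probability of the observed sequence is: P(data | r = 1) = (1/6)(5/6)(5/6)(1/6) = 0.01929; P(data | r = 2) = (2/6)(4/6)(4/6)(2/6) = 0.049383; P(data | r = 4) = (4/6)(2/6)(2/6)(4/6) = 0.049383; P(data | r = 5) = (5/6)(1/6)(1/6)(5/6) = 0.01929.
Multiplying each by its prior: 1/10 · 0.01929 = 0.001929, 2/5 · 0.049383 = 0.019753, 2/5 · 0.049383 = 0.019753, 1/10 · 0.01929 = 0.001929; with total 0.043364.
By Bayes' rule, P(r = 2 | data) = (0.019753) / (0.043364) = 0.45552.

0.4555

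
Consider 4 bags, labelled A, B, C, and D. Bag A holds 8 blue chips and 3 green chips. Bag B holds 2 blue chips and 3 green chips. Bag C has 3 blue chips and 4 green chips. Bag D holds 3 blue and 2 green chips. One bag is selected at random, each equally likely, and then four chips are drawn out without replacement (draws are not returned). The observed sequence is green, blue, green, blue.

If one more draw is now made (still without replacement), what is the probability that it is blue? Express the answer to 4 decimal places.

Compute the likelihood of the observed sequence for each case: P(data | bag A) = (3/11)(8/10)(2/9)(7/8) = 0.042424; P(data | bag B) = (3/5)(2/4)(2/3)(1/2) = 0.1; P(data | bag C) = (4/7)(3/6)(3/5)(2/4) = 0.085714; P(data | bag D) = (2/5)(3/4)(1/3)(2/2) = 0.1.
Multiplying each by its prior: 1/4 · 0.042424 = 0.010606, 1/4 · 0.1 = 0.025, 1/4 · 0.085714 = 0.021429, 1/4 · 0.1 = 0.025; summing to 0.082035.
The posterior is then P(bag A | data) = 0.12929, P(bag B | data) = 0.30475, P(bag C | data) = 0.26121, P(bag D | data) = 0.30475.
So P(blue next | data) = Σ P(blue next | H) P(H | data) = (6/7)(0.12929) + (0)(0.30475) + (1/3)(0.26121) + (1)(0.30475) = 0.50264.

0.5026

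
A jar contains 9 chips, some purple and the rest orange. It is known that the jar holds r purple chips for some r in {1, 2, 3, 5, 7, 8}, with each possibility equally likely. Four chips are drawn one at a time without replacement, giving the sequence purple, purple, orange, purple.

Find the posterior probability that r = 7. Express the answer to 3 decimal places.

0.407

For each hypothesis, P(data | H) works out to: P(data | r = 1) = (1/9)(0/8) = 0; P(data | r = 2) = (2/9)(1/8)(7/7)(0/6) = 0; P(data | r = 3) = (3/9)(2/8)(6/7)(1/6) = 1/84; P(data | r = 5) = (5/9)(4/8)(4/7)(3/6) = 5/63; P(data | r = 7) = (7/9)(6/8)(2/7)(5/6) = 5/36; P(data | r = 8) = (8/9)(7/8)(1/7)(6/6) = 1/9.
Multiplying each by its prior: 1/6 · 0 = 0, 1/6 · 0 = 0, 1/6 · 1/84 = 1/504, 1/6 · 5/63 = 5/378, 1/6 · 5/36 = 5/216, 1/6 · 1/9 = 1/54; these sum to 43/756.
So P(r = 7 | data) = (5/216) / (43/756) = 35/86.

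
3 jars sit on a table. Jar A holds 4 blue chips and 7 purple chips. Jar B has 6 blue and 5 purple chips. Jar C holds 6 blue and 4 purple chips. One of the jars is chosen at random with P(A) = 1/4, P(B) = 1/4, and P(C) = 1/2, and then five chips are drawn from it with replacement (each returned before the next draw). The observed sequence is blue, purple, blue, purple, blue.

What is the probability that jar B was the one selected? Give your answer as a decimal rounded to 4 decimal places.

0.2746

Compute the likelihood of the observed sequence for each case: P(data | jar A) = (4/11)(7/11)(4/11)(7/11)(4/11) = 0.019472; P(data | jar B) = (6/11)(5/11)(6/11)(5/11)(6/11) = 0.03353; P(data | jar C) = (6/10)(4/10)(6/10)(4/10)(6/10) = 0.03456.
Multiplying each by its prior: 1/4 · 0.019472 = 0.004868, 1/4 · 0.03353 = 0.0083824, 1/2 · 0.03456 = 0.01728; summing to 0.03053.
So P(jar B | data) = (0.0083824) / (0.03053) = 0.27456.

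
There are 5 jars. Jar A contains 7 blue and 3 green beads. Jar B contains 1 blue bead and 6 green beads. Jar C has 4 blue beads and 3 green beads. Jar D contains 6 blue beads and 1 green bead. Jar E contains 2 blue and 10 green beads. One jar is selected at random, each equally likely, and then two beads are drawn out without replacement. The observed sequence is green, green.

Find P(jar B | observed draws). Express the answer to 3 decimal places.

0.445

Under each hypothesis, the probability of the observed sequence is: P(data | jar A) = (3/10)(2/9) = 0.066667; P(data | jar B) = (6/7)(5/6) = 0.71429; P(data | jar C) = (3/7)(2/6) = 0.14286; P(data | jar D) = (1/7)(0/6) = 0; P(data | jar E) = (10/12)(9/11) = 0.68182.
Multiplying each by its prior: 1/5 · 0.066667 = 0.013333, 1/5 · 0.71429 = 0.14286, 1/5 · 0.14286 = 0.028571, 1/5 · 0 = 0, 1/5 · 0.68182 = 0.13636; with total 0.32113.
Therefore the posterior P(jar B | data) = (0.14286) / (0.32113) = 0.44486.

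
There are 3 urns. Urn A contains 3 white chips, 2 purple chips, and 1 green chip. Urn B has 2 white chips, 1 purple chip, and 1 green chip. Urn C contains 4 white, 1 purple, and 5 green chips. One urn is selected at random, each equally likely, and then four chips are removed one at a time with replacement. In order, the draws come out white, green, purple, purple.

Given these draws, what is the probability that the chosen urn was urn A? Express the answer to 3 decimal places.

Under each hypothesis, the probability of the observed sequence is: P(data | urn A) = (3/6)(1/6)(2/6)(2/6) = 0.0092593; P(data | urn B) = (2/4)(1/4)(1/4)(1/4) = 0.0078125; P(data | urn C) = (4/10)(5/10)(1/10)(1/10) = 0.002.
Weighting by the prior gives 1/3 · 0.0092593 = 0.0030864, 1/3 · 0.0078125 = 0.0026042, 1/3 · 0.002 = 0.00066667; with total 0.0063573.
So P(urn A | data) = (0.0030864) / (0.0063573) = 0.4855.

0.485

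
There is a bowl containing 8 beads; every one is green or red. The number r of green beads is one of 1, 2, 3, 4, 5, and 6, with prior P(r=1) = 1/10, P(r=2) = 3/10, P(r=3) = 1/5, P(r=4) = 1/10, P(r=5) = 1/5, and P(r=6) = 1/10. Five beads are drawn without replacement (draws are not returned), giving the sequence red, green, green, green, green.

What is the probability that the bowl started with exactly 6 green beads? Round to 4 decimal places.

0.4688

For each hypothesis, P(data | H) works out to: P(data | r = 1) = (7/8)(1/7)(0/6) = 0; P(data | r = 2) = (6/8)(2/7)(1/6)(0/5) = 0; P(data | r = 3) = (5/8)(3/7)(2/6)(1/5)(0/4) = 0; P(data | r = 4) = (4/8)(4/7)(3/6)(2/5)(1/4) = 1/70; P(data | r = 5) = (3/8)(5/7)(4/6)(3/5)(2/4) = 3/56; P(data | r = 6) = (2/8)(6/7)(5/6)(4/5)(3/4) = 3/28.
The prior-weighted likelihoods are 1/10 · 0 = 0, 3/10 · 0 = 0, 1/5 · 0 = 0, 1/10 · 1/70 = 1/700, 1/5 · 3/56 = 3/280, 1/10 · 3/28 = 3/280; with total 4/175.
So P(r = 6 | data) = (3/280) / (4/175) = 15/32.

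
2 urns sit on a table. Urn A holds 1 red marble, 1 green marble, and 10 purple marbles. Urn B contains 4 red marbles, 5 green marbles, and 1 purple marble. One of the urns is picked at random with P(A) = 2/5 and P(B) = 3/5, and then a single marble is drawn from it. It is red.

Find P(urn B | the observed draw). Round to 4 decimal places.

0.8780

The likelihood of this draw under each hypothesis: P(data | urn A) = (1/12) = 1/12; P(data | urn B) = (4/10) = 2/5.
Multiplying each by its prior: 2/5 · 1/12 = 1/30, 3/5 · 2/5 = 6/25; summing to 41/150.
So P(urn B | data) = (6/25) / (41/150) = 36/41.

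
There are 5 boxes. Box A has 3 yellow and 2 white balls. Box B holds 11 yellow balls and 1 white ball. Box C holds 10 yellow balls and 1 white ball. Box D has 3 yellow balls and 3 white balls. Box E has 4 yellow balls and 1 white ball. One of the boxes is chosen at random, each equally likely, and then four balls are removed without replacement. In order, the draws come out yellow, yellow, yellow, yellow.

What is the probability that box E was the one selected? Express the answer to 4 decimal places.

Under each hypothesis, the probability of the observed sequence is: P(data | box A) = (3/5)(2/4)(1/3)(0/2) = 0; P(data | box B) = (11/12)(10/11)(9/10)(8/9) = 2/3; P(data | box C) = (10/11)(9/10)(8/9)(7/8) = 7/11; P(data | box D) = (3/6)(2/5)(1/4)(0/3) = 0; P(data | box E) = (4/5)(3/4)(2/3)(1/2) = 1/5.
Weighting by the prior gives 1/5 · 0 = 0, 1/5 · 2/3 = 2/15, 1/5 · 7/11 = 7/55, 1/5 · 0 = 0, 1/5 · 1/5 = 1/25; these sum to 248/825.
So P(box E | data) = (1/25) / (248/825) = 33/248.

0.1331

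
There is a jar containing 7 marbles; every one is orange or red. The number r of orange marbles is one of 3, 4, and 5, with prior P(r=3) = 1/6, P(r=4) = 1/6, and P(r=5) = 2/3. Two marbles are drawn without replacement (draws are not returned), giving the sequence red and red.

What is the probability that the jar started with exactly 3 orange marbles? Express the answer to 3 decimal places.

Under each hypothesis, the probability of the observed sequence is: P(data | r = 3) = (4/7)(3/6) = 2/7; P(data | r = 4) = (3/7)(2/6) = 1/7; P(data | r = 5) = (2/7)(1/6) = 1/21.
Multiplying each by its prior: 1/6 · 2/7 = 1/21, 1/6 · 1/7 = 1/42, 2/3 · 1/21 = 2/63; with total 13/126.
Therefore the posterior P(r = 3 | data) = (1/21) / (13/126) = 6/13.

0.462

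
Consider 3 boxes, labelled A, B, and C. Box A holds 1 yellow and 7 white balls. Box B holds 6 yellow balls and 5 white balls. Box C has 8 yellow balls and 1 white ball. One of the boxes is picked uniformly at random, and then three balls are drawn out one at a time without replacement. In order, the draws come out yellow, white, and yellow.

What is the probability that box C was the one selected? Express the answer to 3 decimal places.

0.423

For each hypothesis, P(data | H) works out to: P(data | box A) = (1/8)(7/7)(0/6) = 0; P(data | box B) = (6/11)(5/10)(5/9) = 5/33; P(data | box C) = (8/9)(1/8)(7/7) = 1/9.
The prior-weighted likelihoods are 1/3 · 0 = 0, 1/3 · 5/33 = 5/99, 1/3 · 1/9 = 1/27; these sum to 26/297.
Hence P(box C | data) = (1/27) / (26/297) = 11/26.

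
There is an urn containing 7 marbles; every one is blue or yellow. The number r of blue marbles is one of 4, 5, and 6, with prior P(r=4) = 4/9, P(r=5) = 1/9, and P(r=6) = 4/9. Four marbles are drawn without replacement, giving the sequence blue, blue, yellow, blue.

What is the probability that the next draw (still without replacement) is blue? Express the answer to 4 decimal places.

0.7387

For each hypothesis, P(data | H) works out to: P(data | r = 4) = (4/7)(3/6)(3/5)(2/4) = 3/35; P(data | r = 5) = (5/7)(4/6)(2/5)(3/4) = 1/7; P(data | r = 6) = (6/7)(5/6)(1/5)(4/4) = 1/7.
Weighting by the prior gives 4/9 · 3/35 = 4/105, 1/9 · 1/7 = 1/63, 4/9 · 1/7 = 4/63; with total 37/315.
Dividing through by the total gives posterior P(r = 4 | data) = 12/37, P(r = 5 | data) = 5/37, P(r = 6 | data) = 20/37.
Averaging over the posterior, P(blue next | data) = (1/3)(12/37) + (2/3)(5/37) + (1)(20/37) = 82/111.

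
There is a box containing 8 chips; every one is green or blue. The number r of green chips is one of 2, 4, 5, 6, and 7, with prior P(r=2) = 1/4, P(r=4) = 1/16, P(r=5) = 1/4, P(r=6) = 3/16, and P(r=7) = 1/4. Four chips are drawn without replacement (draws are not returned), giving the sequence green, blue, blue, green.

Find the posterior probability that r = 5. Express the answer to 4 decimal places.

The likelihood of the observed sequence under each hypothesis: P(data | r = 2) = (2/8)(6/7)(5/6)(1/5) = 0.035714; P(data | r = 4) = (4/8)(4/7)(3/6)(3/5) = 0.085714; P(data | r = 5) = (5/8)(3/7)(2/6)(4/5) = 0.071429; P(data | r = 6) = (6/8)(2/7)(1/6)(5/5) = 0.035714; P(data | r = 7) = (7/8)(1/7)(0/6) = 0.
Weighting by the prior gives 1/4 · 0.035714 = 0.0089286, 1/16 · 0.085714 = 0.0053571, 1/4 · 0.071429 = 0.017857, 3/16 · 0.035714 = 0.0066964, 1/4 · 0 = 0; with total 0.038839.
Therefore the posterior P(r = 5 | data) = (0.017857) / (0.038839) = 0.45977.

0.4598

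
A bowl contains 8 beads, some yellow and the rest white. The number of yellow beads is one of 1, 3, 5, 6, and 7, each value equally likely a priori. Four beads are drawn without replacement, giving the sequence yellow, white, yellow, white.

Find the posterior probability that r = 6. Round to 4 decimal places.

Under each hypothesis, the probability of the observed sequence is: P(data | r = 1) = (1/8)(7/7)(0/6) = 0; P(data | r = 3) = (3/8)(5/7)(2/6)(4/5) = 1/14; P(data | r = 5) = (5/8)(3/7)(4/6)(2/5) = 1/14; P(data | r = 6) = (6/8)(2/7)(5/6)(1/5) = 1/28; P(data | r = 7) = (7/8)(1/7)(6/6)(0/5) = 0.
Weighting by the prior gives 1/5 · 0 = 0, 1/5 · 1/14 = 1/70, 1/5 · 1/14 = 1/70, 1/5 · 1/28 = 1/140, 1/5 · 0 = 0; these sum to 1/28.
So P(r = 6 | data) = (1/140) / (1/28) = 1/5.

0.2000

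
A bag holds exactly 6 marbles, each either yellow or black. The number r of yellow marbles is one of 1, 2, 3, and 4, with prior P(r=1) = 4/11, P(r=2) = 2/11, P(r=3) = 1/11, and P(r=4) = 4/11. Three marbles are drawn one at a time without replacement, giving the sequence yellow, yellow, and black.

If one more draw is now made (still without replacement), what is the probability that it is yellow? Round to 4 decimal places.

0.5385

Under each hypothesis, the probability of the observed sequence is: P(data | r = 1) = (1/6)(0/5) = 0; P(data | r = 2) = (2/6)(1/5)(4/4) = 1/15; P(data | r = 3) = (3/6)(2/5)(3/4) = 3/20; P(data | r = 4) = (4/6)(3/5)(2/4) = 1/5.
The prior-weighted likelihoods are 4/11 · 0 = 0, 2/11 · 1/15 = 2/165, 1/11 · 3/20 = 3/220, 4/11 · 1/5 = 4/55; these sum to 13/132.
Normalising, the posterior is P(r = 1 | data) = 0, P(r = 2 | data) = 8/65, P(r = 3 | data) = 9/65, P(r = 4 | data) = 48/65.
The predictive probability is P(yellow next | data) = (0)(8/65) + (1/3)(9/65) + (2/3)(48/65) = 7/13.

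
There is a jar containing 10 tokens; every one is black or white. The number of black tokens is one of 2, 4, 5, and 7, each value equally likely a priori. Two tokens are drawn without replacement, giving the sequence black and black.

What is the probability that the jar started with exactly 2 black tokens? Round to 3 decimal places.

Under each hypothesis, the probability of the observed sequence is: P(data | r = 2) = (2/10)(1/9) = 1/45; P(data | r = 4) = (4/10)(3/9) = 2/15; P(data | r = 5) = (5/10)(4/9) = 2/9; P(data | r = 7) = (7/10)(6/9) = 7/15.
The prior-weighted likelihoods are 1/4 · 1/45 = 1/180, 1/4 · 2/15 = 1/30, 1/4 · 2/9 = 1/18, 1/4 · 7/15 = 7/60; with total 19/90.
Hence P(r = 2 | data) = (1/180) / (19/90) = 1/38.

0.026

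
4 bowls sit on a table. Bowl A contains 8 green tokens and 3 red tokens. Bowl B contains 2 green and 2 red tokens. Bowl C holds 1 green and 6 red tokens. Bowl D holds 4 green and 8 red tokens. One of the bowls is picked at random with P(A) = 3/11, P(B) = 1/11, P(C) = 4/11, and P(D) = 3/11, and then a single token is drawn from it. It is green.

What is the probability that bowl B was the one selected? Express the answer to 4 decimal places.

0.1176

The likelihood of this draw under each hypothesis: P(data | bowl A) = (8/11) = 0.72727; P(data | bowl B) = (2/4) = 0.5; P(data | bowl C) = (1/7) = 0.14286; P(data | bowl D) = (4/12) = 0.33333.
The prior-weighted likelihoods are 3/11 · 0.72727 = 0.19835, 1/11 · 0.5 = 0.045455, 4/11 · 0.14286 = 0.051948, 3/11 · 0.33333 = 0.090909; these sum to 0.38666.
So P(bowl B | data) = (0.045455) / (0.38666) = 0.11756.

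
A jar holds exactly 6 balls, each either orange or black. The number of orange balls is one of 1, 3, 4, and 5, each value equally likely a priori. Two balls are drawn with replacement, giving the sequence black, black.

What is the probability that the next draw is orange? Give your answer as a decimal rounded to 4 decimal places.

0.3120

For each hypothesis, P(data | H) works out to: P(data | r = 1) = (5/6)(5/6) = 25/36; P(data | r = 3) = (3/6)(3/6) = 1/4; P(data | r = 4) = (2/6)(2/6) = 1/9; P(data | r = 5) = (1/6)(1/6) = 1/36.
Weighting by the prior gives 1/4 · 25/36 = 25/144, 1/4 · 1/4 = 1/16, 1/4 · 1/9 = 1/36, 1/4 · 1/36 = 1/144; summing to 13/48.
Normalising, the posterior is P(r = 1 | data) = 25/39, P(r = 3 | data) = 3/13, P(r = 4 | data) = 4/39, P(r = 5 | data) = 1/39.
Averaging over the posterior, P(orange next | data) = (1/6)(25/39) + (1/2)(3/13) + (2/3)(4/39) + (5/6)(1/39) = 73/234.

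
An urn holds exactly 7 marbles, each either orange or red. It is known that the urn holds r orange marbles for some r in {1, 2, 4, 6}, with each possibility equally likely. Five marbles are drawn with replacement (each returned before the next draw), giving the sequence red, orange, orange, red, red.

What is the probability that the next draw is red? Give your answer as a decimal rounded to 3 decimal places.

Under each hypothesis, the probability of the observed sequence is: P(data | r = 1) = (6/7)(1/7)(1/7)(6/7)(6/7) = 0.012852; P(data | r = 2) = (5/7)(2/7)(2/7)(5/7)(5/7) = 0.02975; P(data | r = 4) = (3/7)(4/7)(4/7)(3/7)(3/7) = 0.025704; P(data | r = 6) = (1/7)(6/7)(6/7)(1/7)(1/7) = 0.002142.
The prior-weighted likelihoods are 1/4 · 0.012852 = 0.0032129, 1/4 · 0.02975 = 0.0074374, 1/4 · 0.025704 = 0.0064259, 1/4 · 0.002142 = 0.00053549; with total 0.017612.
Dividing through by the total gives posterior P(r = 1 | data) = 0.18243, P(r = 2 | data) = 0.4223, P(r = 4 | data) = 0.36486, P(r = 6 | data) = 0.030405.
Averaging over the posterior, P(red next | data) = (6/7)(0.18243) + (5/7)(0.4223) + (3/7)(0.36486) + (1/7)(0.030405) = 0.61873.

0.619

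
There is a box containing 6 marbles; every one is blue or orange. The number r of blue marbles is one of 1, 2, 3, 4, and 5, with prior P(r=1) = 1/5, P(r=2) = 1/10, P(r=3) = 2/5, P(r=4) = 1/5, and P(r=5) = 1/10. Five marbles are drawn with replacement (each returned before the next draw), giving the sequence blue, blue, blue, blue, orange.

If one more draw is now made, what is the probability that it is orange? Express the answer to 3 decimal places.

For each hypothesis, P(data | H) works out to: P(data | r = 1) = (1/6)(1/6)(1/6)(1/6)(5/6) = 0.000643; P(data | r = 2) = (2/6)(2/6)(2/6)(2/6)(4/6) = 0.0082305; P(data | r = 3) = (3/6)(3/6)(3/6)(3/6)(3/6) = 0.03125; P(data | r = 4) = (4/6)(4/6)(4/6)(4/6)(2/6) = 0.065844; P(data | r = 5) = (5/6)(5/6)(5/6)(5/6)(1/6) = 0.080376.
Multiplying each by its prior: 1/5 · 0.000643 = 0.0001286, 1/10 · 0.0082305 = 0.00082305, 2/5 · 0.03125 = 0.0125, 1/5 · 0.065844 = 0.013169, 1/10 · 0.080376 = 0.0080376; with total 0.034658.
The posterior is then P(r = 1 | data) = 0.0037106, P(r = 2 | data) = 0.023748, P(r = 3 | data) = 0.36067, P(r = 4 | data) = 0.37996, P(r = 5 | data) = 0.23191.
The predictive probability is P(orange next | data) = (5/6)(0.0037106) + (2/3)(0.023748) + (1/2)(0.36067) + (1/3)(0.37996) + (1/6)(0.23191) = 0.36456.

0.365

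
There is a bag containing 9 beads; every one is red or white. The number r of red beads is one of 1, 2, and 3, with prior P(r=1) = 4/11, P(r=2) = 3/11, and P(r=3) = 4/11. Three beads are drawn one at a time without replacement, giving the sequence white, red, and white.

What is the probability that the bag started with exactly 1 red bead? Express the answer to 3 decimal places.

0.268

Compute the likelihood of the observed sequence for each case: P(data | r = 1) = (8/9)(1/8)(7/7) = 1/9; P(data | r = 2) = (7/9)(2/8)(6/7) = 1/6; P(data | r = 3) = (6/9)(3/8)(5/7) = 5/28.
The prior-weighted likelihoods are 4/11 · 1/9 = 4/99, 3/11 · 1/6 = 1/22, 4/11 · 5/28 = 5/77; summing to 19/126.
So P(r = 1 | data) = (4/99) / (19/126) = 56/209.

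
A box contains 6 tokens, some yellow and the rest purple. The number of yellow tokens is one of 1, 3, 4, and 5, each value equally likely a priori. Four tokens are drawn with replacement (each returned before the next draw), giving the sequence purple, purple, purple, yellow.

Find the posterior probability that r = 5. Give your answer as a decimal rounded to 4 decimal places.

Under each hypothesis, the probability of the observed sequence is: P(data | r = 1) = (5/6)(5/6)(5/6)(1/6) = 0.096451; P(data | r = 3) = (3/6)(3/6)(3/6)(3/6) = 0.0625; P(data | r = 4) = (2/6)(2/6)(2/6)(4/6) = 0.024691; P(data | r = 5) = (1/6)(1/6)(1/6)(5/6) = 0.003858.
The prior-weighted likelihoods are 1/4 · 0.096451 = 0.024113, 1/4 · 0.0625 = 0.015625, 1/4 · 0.024691 = 0.0061728, 1/4 · 0.003858 = 0.00096451; summing to 0.046875.
Therefore the posterior P(r = 5 | data) = (0.00096451) / (0.046875) = 0.020576.

0.0206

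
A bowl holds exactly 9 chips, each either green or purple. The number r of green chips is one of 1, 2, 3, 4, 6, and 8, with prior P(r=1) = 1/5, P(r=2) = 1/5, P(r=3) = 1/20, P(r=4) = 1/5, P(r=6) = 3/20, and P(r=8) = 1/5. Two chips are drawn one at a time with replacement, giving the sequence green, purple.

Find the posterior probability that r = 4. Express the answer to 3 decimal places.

Under each hypothesis, the probability of the observed sequence is: P(data | r = 1) = (1/9)(8/9) = 8/81; P(data | r = 2) = (2/9)(7/9) = 14/81; P(data | r = 3) = (3/9)(6/9) = 2/9; P(data | r = 4) = (4/9)(5/9) = 20/81; P(data | r = 6) = (6/9)(3/9) = 2/9; P(data | r = 8) = (8/9)(1/9) = 8/81.
Weighting by the prior gives 1/5 · 8/81 = 8/405, 1/5 · 14/81 = 14/405, 1/20 · 2/9 = 1/90, 1/5 · 20/81 = 4/81, 3/20 · 2/9 = 1/30, 1/5 · 8/81 = 8/405; summing to 68/405.
Therefore the posterior P(r = 4 | data) = (4/81) / (68/405) = 5/17.

0.294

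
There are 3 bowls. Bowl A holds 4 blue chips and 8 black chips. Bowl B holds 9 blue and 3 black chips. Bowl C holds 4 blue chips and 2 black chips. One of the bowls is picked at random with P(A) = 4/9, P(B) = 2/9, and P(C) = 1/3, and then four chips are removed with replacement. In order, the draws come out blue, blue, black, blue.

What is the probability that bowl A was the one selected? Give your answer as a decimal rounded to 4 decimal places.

0.1630

Compute the likelihood of the observed sequence for each case: P(data | bowl A) = (4/12)(4/12)(8/12)(4/12) = 0.024691; P(data | bowl B) = (9/12)(9/12)(3/12)(9/12) = 0.10547; P(data | bowl C) = (4/6)(4/6)(2/6)(4/6) = 0.098765.
The prior-weighted likelihoods are 4/9 · 0.024691 = 0.010974, 2/9 · 0.10547 = 0.023438, 1/3 · 0.098765 = 0.032922; with total 0.067333.
By Bayes' rule, P(bowl A | data) = (0.010974) / (0.067333) = 0.16298.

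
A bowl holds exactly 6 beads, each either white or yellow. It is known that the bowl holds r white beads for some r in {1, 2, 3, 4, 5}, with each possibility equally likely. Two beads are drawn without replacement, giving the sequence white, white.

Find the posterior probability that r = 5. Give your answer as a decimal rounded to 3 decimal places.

Compute the likelihood of the observed sequence for each case: P(data | r = 1) = (1/6)(0/5) = 0; P(data | r = 2) = (2/6)(1/5) = 1/15; P(data | r = 3) = (3/6)(2/5) = 1/5; P(data | r = 4) = (4/6)(3/5) = 2/5; P(data | r = 5) = (5/6)(4/5) = 2/3.
The prior-weighted likelihoods are 1/5 · 0 = 0, 1/5 · 1/15 = 1/75, 1/5 · 1/5 = 1/25, 1/5 · 2/5 = 2/25, 1/5 · 2/3 = 2/15; with total 4/15.
By Bayes' rule, P(r = 5 | data) = (2/15) / (4/15) = 1/2.

0.500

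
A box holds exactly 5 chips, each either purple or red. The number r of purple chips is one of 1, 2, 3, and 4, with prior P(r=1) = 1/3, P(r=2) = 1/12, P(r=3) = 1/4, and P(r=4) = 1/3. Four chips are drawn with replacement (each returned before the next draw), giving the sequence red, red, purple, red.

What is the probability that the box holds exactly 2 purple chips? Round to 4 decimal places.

0.1357

For each hypothesis, P(data | H) works out to: P(data | r = 1) = (4/5)(4/5)(1/5)(4/5) = 0.1024; P(data | r = 2) = (3/5)(3/5)(2/5)(3/5) = 0.0864; P(data | r = 3) = (2/5)(2/5)(3/5)(2/5) = 0.0384; P(data | r = 4) = (1/5)(1/5)(4/5)(1/5) = 0.0064.
Multiplying each by its prior: 1/3 · 0.1024 = 0.034133, 1/12 · 0.0864 = 0.0072, 1/4 · 0.0384 = 0.0096, 1/3 · 0.0064 = 0.0021333; with total 0.053067.
Therefore the posterior P(r = 2 | data) = (0.0072) / (0.053067) = 0.13568.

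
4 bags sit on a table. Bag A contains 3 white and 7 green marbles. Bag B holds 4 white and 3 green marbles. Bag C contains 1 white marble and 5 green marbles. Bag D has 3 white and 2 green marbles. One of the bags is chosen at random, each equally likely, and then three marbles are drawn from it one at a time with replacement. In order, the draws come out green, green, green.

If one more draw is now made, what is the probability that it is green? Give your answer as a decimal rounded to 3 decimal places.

0.734

The likelihood of the observed sequence under each hypothesis: P(data | bag A) = (7/10)(7/10)(7/10) = 0.343; P(data | bag B) = (3/7)(3/7)(3/7) = 0.078717; P(data | bag C) = (5/6)(5/6)(5/6) = 0.5787; P(data | bag D) = (2/5)(2/5)(2/5) = 0.064.
Weighting by the prior gives 1/4 · 0.343 = 0.08575, 1/4 · 0.078717 = 0.019679, 1/4 · 0.5787 = 0.14468, 1/4 · 0.064 = 0.016; these sum to 0.26611.
The posterior is then P(bag A | data) = 0.32224, P(bag B | data) = 0.073953, P(bag C | data) = 0.54368, P(bag D | data) = 0.060127.
Averaging over the posterior, P(green next | data) = (7/10)(0.32224) + (3/7)(0.073953) + (5/6)(0.54368) + (2/5)(0.060127) = 0.73438.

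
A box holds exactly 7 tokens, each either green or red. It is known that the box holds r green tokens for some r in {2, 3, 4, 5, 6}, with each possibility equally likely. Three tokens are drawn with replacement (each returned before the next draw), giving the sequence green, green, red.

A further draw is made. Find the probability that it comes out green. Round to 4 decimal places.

Under each hypothesis, the probability of the observed sequence is: P(data | r = 2) = (2/7)(2/7)(5/7) = 0.058309; P(data | r = 3) = (3/7)(3/7)(4/7) = 0.10496; P(data | r = 4) = (4/7)(4/7)(3/7) = 0.13994; P(data | r = 5) = (5/7)(5/7)(2/7) = 0.14577; P(data | r = 6) = (6/7)(6/7)(1/7) = 0.10496.
Multiplying each by its prior: 1/5 · 0.058309 = 0.011662, 1/5 · 0.10496 = 0.020991, 1/5 · 0.13994 = 0.027988, 1/5 · 0.14577 = 0.029155, 1/5 · 0.10496 = 0.020991; summing to 0.11079.
The posterior is then P(r = 2 | data) = 0.10526, P(r = 3 | data) = 0.18947, P(r = 4 | data) = 0.25263, P(r = 5 | data) = 0.26316, P(r = 6 | data) = 0.18947.
So P(green next | data) = Σ P(green next | H) P(H | data) = (2/7)(0.10526) + (3/7)(0.18947) + (4/7)(0.25263) + (5/7)(0.26316) + (6/7)(0.18947) = 0.60602.

0.6060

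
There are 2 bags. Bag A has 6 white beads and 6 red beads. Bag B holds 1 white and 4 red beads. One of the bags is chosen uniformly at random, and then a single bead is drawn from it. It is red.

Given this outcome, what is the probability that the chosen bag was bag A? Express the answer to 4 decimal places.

Under each hypothesis, the probability of this draw is: P(data | bag A) = (6/12) = 1/2; P(data | bag B) = (4/5) = 4/5.
The prior-weighted likelihoods are 1/2 · 1/2 = 1/4, 1/2 · 4/5 = 2/5; these sum to 13/20.
So P(bag A | data) = (1/4) / (13/20) = 5/13.

0.3846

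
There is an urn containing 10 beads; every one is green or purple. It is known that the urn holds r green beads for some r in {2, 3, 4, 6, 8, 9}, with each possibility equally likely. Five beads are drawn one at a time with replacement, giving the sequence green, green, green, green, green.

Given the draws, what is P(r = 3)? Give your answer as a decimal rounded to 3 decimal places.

For each hypothesis, P(data | H) works out to: P(data | r = 2) = (2/10)(2/10)(2/10)(2/10)(2/10) = 0.00032; P(data | r = 3) = (3/10)(3/10)(3/10)(3/10)(3/10) = 0.00243; P(data | r = 4) = (4/10)(4/10)(4/10)(4/10)(4/10) = 0.01024; P(data | r = 6) = (6/10)(6/10)(6/10)(6/10)(6/10) = 0.07776; P(data | r = 8) = (8/10)(8/10)(8/10)(8/10)(8/10) = 0.32768; P(data | r = 9) = (9/10)(9/10)(9/10)(9/10)(9/10) = 0.59049.
The prior-weighted likelihoods are 1/6 · 0.00032 = 5.3333e-05, 1/6 · 0.00243 = 0.000405, 1/6 · 0.01024 = 0.0017067, 1/6 · 0.07776 = 0.01296, 1/6 · 0.32768 = 0.054613, 1/6 · 0.59049 = 0.098415; summing to 0.16815.
So P(r = 3 | data) = (0.000405) / (0.16815) = 0.0024085.

0.002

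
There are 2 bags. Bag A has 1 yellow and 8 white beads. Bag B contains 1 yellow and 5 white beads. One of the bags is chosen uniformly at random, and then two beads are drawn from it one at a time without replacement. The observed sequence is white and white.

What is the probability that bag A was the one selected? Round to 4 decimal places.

0.5385

Compute the likelihood of the observed sequence for each case: P(data | bag A) = (8/9)(7/8) = 7/9; P(data | bag B) = (5/6)(4/5) = 2/3.
Multiplying each by its prior: 1/2 · 7/9 = 7/18, 1/2 · 2/3 = 1/3; these sum to 13/18.
Therefore the posterior P(bag A | data) = (7/18) / (13/18) = 7/13.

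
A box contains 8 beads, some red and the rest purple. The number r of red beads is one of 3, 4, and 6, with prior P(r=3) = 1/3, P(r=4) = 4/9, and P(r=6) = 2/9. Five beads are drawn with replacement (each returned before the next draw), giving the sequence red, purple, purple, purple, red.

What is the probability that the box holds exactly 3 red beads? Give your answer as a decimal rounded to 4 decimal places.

The likelihood of the observed sequence under each hypothesis: P(data | r = 3) = (3/8)(5/8)(5/8)(5/8)(3/8) = 0.034332; P(data | r = 4) = (4/8)(4/8)(4/8)(4/8)(4/8) = 0.03125; P(data | r = 6) = (6/8)(2/8)(2/8)(2/8)(6/8) = 0.0087891.
Multiplying each by its prior: 1/3 · 0.034332 = 0.011444, 4/9 · 0.03125 = 0.013889, 2/9 · 0.0087891 = 0.0019531; with total 0.027286.
So P(r = 3 | data) = (0.011444) / (0.027286) = 0.41941.

0.4194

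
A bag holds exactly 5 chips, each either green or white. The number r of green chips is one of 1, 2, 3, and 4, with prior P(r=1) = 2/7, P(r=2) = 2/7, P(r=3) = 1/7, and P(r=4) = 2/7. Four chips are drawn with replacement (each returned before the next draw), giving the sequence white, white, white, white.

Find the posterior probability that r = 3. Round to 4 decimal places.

The likelihood of the observed sequence under each hypothesis: P(data | r = 1) = (4/5)(4/5)(4/5)(4/5) = 0.4096; P(data | r = 2) = (3/5)(3/5)(3/5)(3/5) = 0.1296; P(data | r = 3) = (2/5)(2/5)(2/5)(2/5) = 0.0256; P(data | r = 4) = (1/5)(1/5)(1/5)(1/5) = 0.0016.
Multiplying each by its prior: 2/7 · 0.4096 = 0.11703, 2/7 · 0.1296 = 0.037029, 1/7 · 0.0256 = 0.0036571, 2/7 · 0.0016 = 0.00045714; with total 0.15817.
Therefore the posterior P(r = 3 | data) = (0.0036571) / (0.15817) = 0.023121.

0.0231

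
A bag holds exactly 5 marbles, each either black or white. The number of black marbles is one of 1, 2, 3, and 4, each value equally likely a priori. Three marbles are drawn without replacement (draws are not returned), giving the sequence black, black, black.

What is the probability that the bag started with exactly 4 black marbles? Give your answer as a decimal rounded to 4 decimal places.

0.8000

For each hypothesis, P(data | H) works out to: P(data | r = 1) = (1/5)(0/4) = 0; P(data | r = 2) = (2/5)(1/4)(0/3) = 0; P(data | r = 3) = (3/5)(2/4)(1/3) = 1/10; P(data | r = 4) = (4/5)(3/4)(2/3) = 2/5.
Weighting by the prior gives 1/4 · 0 = 0, 1/4 · 0 = 0, 1/4 · 1/10 = 1/40, 1/4 · 2/5 = 1/10; summing to 1/8.
By Bayes' rule, P(r = 4 | data) = (1/10) / (1/8) = 4/5.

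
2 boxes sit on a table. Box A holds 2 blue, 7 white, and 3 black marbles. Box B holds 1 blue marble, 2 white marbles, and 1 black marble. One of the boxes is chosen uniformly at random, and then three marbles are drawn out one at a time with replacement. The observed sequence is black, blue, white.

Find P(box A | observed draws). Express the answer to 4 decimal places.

The likelihood of the observed sequence under each hypothesis: P(data | box A) = (3/12)(2/12)(7/12) = 7/288; P(data | box B) = (1/4)(1/4)(2/4) = 1/32.
Weighting by the prior gives 1/2 · 7/288 = 7/576, 1/2 · 1/32 = 1/64; these sum to 1/36.
So P(box A | data) = (7/576) / (1/36) = 7/16.

0.4375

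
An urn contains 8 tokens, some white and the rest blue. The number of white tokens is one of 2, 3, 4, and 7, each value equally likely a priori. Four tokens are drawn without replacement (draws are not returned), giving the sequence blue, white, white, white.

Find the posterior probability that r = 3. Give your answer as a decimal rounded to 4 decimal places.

0.0893

For each hypothesis, P(data | H) works out to: P(data | r = 2) = (6/8)(2/7)(1/6)(0/5) = 0; P(data | r = 3) = (5/8)(3/7)(2/6)(1/5) = 1/56; P(data | r = 4) = (4/8)(4/7)(3/6)(2/5) = 2/35; P(data | r = 7) = (1/8)(7/7)(6/6)(5/5) = 1/8.
The prior-weighted likelihoods are 1/4 · 0 = 0, 1/4 · 1/56 = 1/224, 1/4 · 2/35 = 1/70, 1/4 · 1/8 = 1/32; with total 1/20.
Therefore the posterior P(r = 3 | data) = (1/224) / (1/20) = 5/56.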